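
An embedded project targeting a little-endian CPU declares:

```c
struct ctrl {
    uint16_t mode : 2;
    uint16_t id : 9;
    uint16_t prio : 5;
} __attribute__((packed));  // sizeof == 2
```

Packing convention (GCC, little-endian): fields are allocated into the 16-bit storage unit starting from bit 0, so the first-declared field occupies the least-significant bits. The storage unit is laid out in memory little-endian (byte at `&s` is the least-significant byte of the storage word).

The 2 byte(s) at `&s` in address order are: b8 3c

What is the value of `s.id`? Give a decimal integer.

302

[0]=0xb8 [1]=0x3c (little-endian) → word 0x3cb8
mode [0+:2] = (word>>0) & 0x3 = 0
id [2+:9] = (word>>2) & 0x1ff = 302  ←
prio [11+:5] = (word>>11) & 0x1f = 7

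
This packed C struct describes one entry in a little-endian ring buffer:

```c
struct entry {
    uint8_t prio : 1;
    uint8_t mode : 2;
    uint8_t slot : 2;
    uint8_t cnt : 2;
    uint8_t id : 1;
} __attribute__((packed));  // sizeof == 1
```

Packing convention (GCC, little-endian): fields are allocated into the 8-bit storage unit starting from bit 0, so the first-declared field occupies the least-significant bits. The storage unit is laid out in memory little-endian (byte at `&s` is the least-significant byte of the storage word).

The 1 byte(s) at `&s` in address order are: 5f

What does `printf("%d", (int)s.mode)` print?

3

[0]=0x5f (little-endian) → word 0x5f
prio:1 @ bit 0 → (0x5f>>0)&0x1 = 0x1
mode:2 @ bit 1 → (0x5f>>1)&0x3 = 0x3  ←
slot:2 @ bit 3 → (0x5f>>3)&0x3 = 0x3
cnt:2 @ bit 5 → (0x5f>>5)&0x3 = 0x2
id:1 @ bit 7 → (0x5f>>7)&0x1 = 0x0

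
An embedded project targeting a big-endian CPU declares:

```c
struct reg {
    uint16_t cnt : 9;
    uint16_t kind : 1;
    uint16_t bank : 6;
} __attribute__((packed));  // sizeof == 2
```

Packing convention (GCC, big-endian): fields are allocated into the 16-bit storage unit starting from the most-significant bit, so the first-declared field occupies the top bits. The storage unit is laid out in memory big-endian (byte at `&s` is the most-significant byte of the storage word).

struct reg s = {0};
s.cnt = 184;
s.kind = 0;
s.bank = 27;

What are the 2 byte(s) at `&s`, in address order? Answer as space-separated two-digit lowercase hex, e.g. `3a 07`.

5c 1b

cnt:9 = 184 → 0xb8 << 7 → word 0x5c00
kind:1 = 0 → 0x0 << 6 → word 0x5c00
bank:6 = 27 → 0x1b << 0 → word 0x5c1b
word = 0x5c1b → big-endian bytes:
  [0]=0x5c  [1]=0x1b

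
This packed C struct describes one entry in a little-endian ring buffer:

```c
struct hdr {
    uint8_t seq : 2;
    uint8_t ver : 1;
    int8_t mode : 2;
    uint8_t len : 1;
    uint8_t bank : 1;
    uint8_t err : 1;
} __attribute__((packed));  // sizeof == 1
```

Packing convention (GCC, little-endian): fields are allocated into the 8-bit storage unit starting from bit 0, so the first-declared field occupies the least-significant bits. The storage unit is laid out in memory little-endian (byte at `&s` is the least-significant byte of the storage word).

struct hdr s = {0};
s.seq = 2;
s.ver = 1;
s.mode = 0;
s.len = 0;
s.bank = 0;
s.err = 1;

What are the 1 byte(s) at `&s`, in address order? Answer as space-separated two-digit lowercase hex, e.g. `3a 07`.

86

[0+:2] seq=2 & 0x3 = 0x2; word=0x02
[2+:1] ver=1 & 0x1 = 0x1; word=0x06
[3+:2] mode=0 & 0x3 = 0x0; word=0x06
[5+:1] len=0 & 0x1 = 0x0; word=0x06
[6+:1] bank=0 & 0x1 = 0x0; word=0x06
[7+:1] err=1 & 0x1 = 0x1; word=0x86
word = 0x86 → little-endian bytes:
  [0]=0x86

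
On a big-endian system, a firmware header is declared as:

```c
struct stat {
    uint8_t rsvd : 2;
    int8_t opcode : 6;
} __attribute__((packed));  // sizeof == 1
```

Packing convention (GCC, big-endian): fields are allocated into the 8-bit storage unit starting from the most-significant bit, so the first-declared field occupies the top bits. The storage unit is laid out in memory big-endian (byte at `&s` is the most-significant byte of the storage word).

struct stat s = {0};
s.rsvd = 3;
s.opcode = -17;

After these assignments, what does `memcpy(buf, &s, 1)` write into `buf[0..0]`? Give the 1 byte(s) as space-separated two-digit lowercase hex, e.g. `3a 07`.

ef

rsvd (2b) val=3 bits=0x3 at bit 6: 0xc0
opcode (6b) val=-17 bits=0x2f at bit 0: 0xef
word = 0xef → big-endian bytes:
  [0]=0xef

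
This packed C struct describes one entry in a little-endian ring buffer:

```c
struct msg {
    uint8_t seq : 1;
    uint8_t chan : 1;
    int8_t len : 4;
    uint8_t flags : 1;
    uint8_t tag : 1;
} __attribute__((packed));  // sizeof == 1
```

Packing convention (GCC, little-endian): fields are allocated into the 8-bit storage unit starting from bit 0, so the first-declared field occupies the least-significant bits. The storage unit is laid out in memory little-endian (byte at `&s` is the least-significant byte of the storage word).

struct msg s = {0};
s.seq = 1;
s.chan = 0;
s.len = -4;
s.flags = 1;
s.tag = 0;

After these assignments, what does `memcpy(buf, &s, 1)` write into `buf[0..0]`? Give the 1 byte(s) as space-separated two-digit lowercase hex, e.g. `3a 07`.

71

seq:1 = 1 → 0x1 << 0 → word 0x01
chan:1 = 0 → 0x0 << 1 → word 0x01
len:4 = -4 → 0xc << 2 → word 0x31
flags:1 = 1 → 0x1 << 6 → word 0x71
tag:1 = 0 → 0x0 << 7 → word 0x71
word = 0x71 → little-endian bytes:
  [0]=0x71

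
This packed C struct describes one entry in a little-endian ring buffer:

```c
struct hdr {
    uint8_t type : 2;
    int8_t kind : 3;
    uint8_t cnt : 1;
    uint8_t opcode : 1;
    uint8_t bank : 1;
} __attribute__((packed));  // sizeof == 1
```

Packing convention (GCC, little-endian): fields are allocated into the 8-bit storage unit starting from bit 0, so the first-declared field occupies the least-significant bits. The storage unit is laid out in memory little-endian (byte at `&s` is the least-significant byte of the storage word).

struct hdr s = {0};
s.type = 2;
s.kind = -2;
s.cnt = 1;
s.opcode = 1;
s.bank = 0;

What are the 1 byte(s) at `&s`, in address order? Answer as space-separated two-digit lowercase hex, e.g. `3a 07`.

7a

type (2b) val=2 bits=0x2 at bit 0: 0x02
kind (3b) val=-2 bits=0x6 at bit 2: 0x1a
cnt (1b) val=1 bits=0x1 at bit 5: 0x3a
opcode (1b) val=1 bits=0x1 at bit 6: 0x7a
bank (1b) val=0 bits=0x0 at bit 7: 0x7a
word = 0x7a → little-endian bytes:
  [0]=0x7a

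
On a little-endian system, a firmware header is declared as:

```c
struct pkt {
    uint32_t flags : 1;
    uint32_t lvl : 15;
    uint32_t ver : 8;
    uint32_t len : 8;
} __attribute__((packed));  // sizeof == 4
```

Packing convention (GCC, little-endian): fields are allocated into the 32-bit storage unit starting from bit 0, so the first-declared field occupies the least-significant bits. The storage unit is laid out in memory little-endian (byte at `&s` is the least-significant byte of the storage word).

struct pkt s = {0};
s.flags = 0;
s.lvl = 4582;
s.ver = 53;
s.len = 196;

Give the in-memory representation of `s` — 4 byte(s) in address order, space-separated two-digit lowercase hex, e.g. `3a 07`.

cc 23 35 c4

flags (1b) val=0 bits=0x0 at bit 0: 0x00000000
lvl (15b) val=4582 bits=0x11e6 at bit 1: 0x000023cc
ver (8b) val=53 bits=0x35 at bit 16: 0x003523cc
len (8b) val=196 bits=0xc4 at bit 24: 0xc43523cc
word = 0xc43523cc → little-endian bytes:
  [0]=0xcc  [1]=0x23  [2]=0x35  [3]=0xc4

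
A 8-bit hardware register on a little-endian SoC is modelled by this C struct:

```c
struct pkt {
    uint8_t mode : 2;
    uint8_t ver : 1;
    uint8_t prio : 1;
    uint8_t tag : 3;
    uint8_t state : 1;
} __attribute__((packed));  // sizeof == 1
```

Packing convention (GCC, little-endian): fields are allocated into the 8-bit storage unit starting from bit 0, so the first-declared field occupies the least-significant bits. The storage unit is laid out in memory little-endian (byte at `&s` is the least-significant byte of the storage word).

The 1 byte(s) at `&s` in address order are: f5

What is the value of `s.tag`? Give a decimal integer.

[0]=0xf5 (little-endian) → word 0xf5
mode:2 @ bit 0 → (0xf5>>0)&0x3 = 0x1
ver:1 @ bit 2 → (0xf5>>2)&0x1 = 0x1
prio:1 @ bit 3 → (0xf5>>3)&0x1 = 0x0
tag:3 @ bit 4 → (0xf5>>4)&0x7 = 0x7  ←
state:1 @ bit 7 → (0xf5>>7)&0x1 = 0x1

7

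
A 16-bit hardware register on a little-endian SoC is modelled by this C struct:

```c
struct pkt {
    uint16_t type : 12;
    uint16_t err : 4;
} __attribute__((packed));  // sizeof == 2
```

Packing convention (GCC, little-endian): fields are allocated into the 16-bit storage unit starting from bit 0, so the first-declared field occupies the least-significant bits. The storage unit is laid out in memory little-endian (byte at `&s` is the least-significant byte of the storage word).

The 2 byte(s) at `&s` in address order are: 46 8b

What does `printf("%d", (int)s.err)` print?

8

[0]=0x46 [1]=0x8b (little-endian) → word 0x8b46
type [0+:12] = (word>>0) & 0xfff = 2886
err [12+:4] = (word>>12) & 0xf = 8  ←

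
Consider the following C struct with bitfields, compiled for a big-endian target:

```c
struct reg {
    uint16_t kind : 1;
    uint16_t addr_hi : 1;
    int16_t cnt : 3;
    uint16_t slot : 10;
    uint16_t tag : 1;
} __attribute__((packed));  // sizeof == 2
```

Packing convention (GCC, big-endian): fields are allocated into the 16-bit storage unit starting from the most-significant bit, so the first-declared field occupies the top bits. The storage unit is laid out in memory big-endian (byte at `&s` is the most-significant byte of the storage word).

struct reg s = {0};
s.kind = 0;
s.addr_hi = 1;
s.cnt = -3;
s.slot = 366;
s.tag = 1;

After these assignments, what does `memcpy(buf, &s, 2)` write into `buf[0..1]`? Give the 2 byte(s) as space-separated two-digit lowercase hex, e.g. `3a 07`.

6a dd

[15+:1] kind=0 & 0x1 = 0x0; word=0x0000
[14+:1] addr_hi=1 & 0x1 = 0x1; word=0x4000
[11+:3] cnt=-3 & 0x7 = 0x5; word=0x6800
[1+:10] slot=366 & 0x3ff = 0x16e; word=0x6adc
[0+:1] tag=1 & 0x1 = 0x1; word=0x6add
word = 0x6add → big-endian bytes:
  [0]=0x6a  [1]=0xdd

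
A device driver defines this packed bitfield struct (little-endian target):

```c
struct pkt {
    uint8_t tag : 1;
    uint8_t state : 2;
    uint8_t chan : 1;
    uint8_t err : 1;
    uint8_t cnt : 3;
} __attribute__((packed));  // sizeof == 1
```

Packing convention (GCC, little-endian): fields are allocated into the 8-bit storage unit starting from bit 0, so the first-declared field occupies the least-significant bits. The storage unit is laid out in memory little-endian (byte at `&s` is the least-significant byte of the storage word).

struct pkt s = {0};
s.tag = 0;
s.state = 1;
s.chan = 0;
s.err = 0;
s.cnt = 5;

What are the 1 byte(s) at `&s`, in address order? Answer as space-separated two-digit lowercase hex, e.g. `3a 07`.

tag (1b) val=0 bits=0x0 at bit 0: 0x00
state (2b) val=1 bits=0x1 at bit 1: 0x02
chan (1b) val=0 bits=0x0 at bit 3: 0x02
err (1b) val=0 bits=0x0 at bit 4: 0x02
cnt (3b) val=5 bits=0x5 at bit 5: 0xa2
word = 0xa2 → little-endian bytes:
  [0]=0xa2

a2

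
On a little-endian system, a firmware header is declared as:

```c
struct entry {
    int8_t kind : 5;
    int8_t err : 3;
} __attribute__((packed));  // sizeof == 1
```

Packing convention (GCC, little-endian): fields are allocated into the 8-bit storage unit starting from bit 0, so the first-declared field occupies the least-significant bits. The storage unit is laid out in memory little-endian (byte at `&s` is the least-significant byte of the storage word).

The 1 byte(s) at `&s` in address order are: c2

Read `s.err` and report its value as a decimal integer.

-2

[0]=0xc2 (little-endian) → word 0xc2
kind:5 @ bit 0 → (0xc2>>0)&0x1f = 0x2
err:3 @ bit 5 → (0xc2>>5)&0x7 = 0x6  ←
err signed 3b, MSB=1: 6 - 8 = -2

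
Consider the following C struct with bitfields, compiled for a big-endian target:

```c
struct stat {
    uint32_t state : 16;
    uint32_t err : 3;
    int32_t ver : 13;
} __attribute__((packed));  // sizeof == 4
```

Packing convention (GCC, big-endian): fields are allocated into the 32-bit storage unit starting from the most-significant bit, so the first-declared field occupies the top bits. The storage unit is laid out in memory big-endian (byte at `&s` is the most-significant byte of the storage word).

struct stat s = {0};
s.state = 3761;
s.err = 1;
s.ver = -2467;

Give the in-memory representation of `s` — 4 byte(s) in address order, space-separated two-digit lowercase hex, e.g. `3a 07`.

state (16b) val=3761 bits=0xeb1 at bit 16: 0x0eb10000
err (3b) val=1 bits=0x1 at bit 13: 0x0eb12000
ver (13b) val=-2467 bits=0x165d at bit 0: 0x0eb1365d
word = 0x0eb1365d → big-endian bytes:
  [0]=0x0e  [1]=0xb1  [2]=0x36  [3]=0x5d

0e b1 36 5d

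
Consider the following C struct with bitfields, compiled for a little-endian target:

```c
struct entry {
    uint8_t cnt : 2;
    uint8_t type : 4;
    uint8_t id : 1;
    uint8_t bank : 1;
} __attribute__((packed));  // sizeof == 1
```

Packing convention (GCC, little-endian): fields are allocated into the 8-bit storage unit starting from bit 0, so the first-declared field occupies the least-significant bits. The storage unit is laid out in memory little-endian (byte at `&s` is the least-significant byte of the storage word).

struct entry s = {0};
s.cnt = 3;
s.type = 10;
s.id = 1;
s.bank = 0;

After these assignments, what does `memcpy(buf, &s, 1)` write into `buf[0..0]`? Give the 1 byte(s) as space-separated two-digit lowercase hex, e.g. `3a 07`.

cnt (2b) val=3 bits=0x3 at bit 0: 0x03
type (4b) val=10 bits=0xa at bit 2: 0x2b
id (1b) val=1 bits=0x1 at bit 6: 0x6b
bank (1b) val=0 bits=0x0 at bit 7: 0x6b
word = 0x6b → little-endian bytes:
  [0]=0x6b

6b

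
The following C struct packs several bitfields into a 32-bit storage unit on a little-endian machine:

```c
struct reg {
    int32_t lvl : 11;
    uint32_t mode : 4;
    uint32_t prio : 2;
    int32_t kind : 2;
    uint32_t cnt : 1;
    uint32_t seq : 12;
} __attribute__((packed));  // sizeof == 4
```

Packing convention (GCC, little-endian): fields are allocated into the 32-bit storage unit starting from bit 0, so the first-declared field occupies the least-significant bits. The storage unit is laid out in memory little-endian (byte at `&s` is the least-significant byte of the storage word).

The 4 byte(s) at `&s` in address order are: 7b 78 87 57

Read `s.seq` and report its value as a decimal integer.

[0]=0x7b [1]=0x78 [2]=0x87 [3]=0x57 (little-endian) → word 0x5787787b
lvl:11 @ bit 0 → (0x5787787b>>0)&0x7ff = 0x7b
mode:4 @ bit 11 → (0x5787787b>>11)&0xf = 0xf
prio:2 @ bit 15 → (0x5787787b>>15)&0x3 = 0x2
kind:2 @ bit 17 → (0x5787787b>>17)&0x3 = 0x3
cnt:1 @ bit 19 → (0x5787787b>>19)&0x1 = 0x0
seq:12 @ bit 20 → (0x5787787b>>20)&0xfff = 0x578  ←

1400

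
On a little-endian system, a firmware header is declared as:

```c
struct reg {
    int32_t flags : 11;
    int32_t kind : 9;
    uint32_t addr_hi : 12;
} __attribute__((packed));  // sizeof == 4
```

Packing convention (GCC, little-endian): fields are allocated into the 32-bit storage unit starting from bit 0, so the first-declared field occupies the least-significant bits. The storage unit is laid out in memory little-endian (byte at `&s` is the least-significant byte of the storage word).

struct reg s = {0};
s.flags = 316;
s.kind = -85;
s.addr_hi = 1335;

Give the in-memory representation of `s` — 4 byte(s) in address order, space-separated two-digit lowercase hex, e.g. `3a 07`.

3c 59 7d 53

[0+:11] flags=316 & 0x7ff = 0x13c; word=0x0000013c
[11+:9] kind=-85 & 0x1ff = 0x1ab; word=0x000d593c
[20+:12] addr_hi=1335 & 0xfff = 0x537; word=0x537d593c
word = 0x537d593c → little-endian bytes:
  [0]=0x3c  [1]=0x59  [2]=0x7d  [3]=0x53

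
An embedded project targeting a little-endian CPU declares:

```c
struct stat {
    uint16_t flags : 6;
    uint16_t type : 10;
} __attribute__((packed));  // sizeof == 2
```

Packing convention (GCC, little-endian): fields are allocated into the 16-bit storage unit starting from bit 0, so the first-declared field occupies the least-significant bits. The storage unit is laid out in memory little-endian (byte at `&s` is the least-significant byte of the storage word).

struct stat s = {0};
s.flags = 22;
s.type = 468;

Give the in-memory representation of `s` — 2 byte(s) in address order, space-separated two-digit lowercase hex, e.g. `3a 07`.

flags (6b) val=22 bits=0x16 at bit 0: 0x0016
type (10b) val=468 bits=0x1d4 at bit 6: 0x7516
word = 0x7516 → little-endian bytes:
  [0]=0x16  [1]=0x75

16 75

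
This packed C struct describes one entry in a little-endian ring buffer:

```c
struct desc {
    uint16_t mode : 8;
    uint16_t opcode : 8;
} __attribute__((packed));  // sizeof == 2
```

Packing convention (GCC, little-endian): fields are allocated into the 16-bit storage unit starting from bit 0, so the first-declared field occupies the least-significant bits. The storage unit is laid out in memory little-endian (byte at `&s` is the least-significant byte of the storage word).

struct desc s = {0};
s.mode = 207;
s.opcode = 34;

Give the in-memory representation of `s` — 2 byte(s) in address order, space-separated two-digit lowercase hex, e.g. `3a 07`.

cf 22

[0+:8] mode=207 & 0xff = 0xcf; word=0x00cf
[8+:8] opcode=34 & 0xff = 0x22; word=0x22cf
word = 0x22cf → little-endian bytes:
  [0]=0xcf  [1]=0x22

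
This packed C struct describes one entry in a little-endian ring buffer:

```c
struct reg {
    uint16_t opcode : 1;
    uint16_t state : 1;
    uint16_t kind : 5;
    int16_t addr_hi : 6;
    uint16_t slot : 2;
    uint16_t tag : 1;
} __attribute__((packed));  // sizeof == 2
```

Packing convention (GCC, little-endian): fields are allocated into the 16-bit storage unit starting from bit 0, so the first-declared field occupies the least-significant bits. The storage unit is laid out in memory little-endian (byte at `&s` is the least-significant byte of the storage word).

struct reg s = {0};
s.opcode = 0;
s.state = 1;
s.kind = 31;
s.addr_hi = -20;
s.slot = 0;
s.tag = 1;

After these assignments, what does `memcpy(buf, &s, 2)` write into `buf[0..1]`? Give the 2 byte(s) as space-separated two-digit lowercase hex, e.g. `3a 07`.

7e 96

opcode (1b) val=0 bits=0x0 at bit 0: 0x0000
state (1b) val=1 bits=0x1 at bit 1: 0x0002
kind (5b) val=31 bits=0x1f at bit 2: 0x007e
addr_hi (6b) val=-20 bits=0x2c at bit 7: 0x167e
slot (2b) val=0 bits=0x0 at bit 13: 0x167e
tag (1b) val=1 bits=0x1 at bit 15: 0x967e
word = 0x967e → little-endian bytes:
  [0]=0x7e  [1]=0x96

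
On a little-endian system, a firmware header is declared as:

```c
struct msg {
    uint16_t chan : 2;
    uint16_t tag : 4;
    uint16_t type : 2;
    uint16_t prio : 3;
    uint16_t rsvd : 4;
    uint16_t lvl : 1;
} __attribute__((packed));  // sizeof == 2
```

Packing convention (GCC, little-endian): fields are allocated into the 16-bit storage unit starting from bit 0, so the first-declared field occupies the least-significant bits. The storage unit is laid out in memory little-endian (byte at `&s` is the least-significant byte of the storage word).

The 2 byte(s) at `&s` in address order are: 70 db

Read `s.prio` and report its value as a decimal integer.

[0]=0x70 [1]=0xdb (little-endian) → word 0xdb70
chan:2 @ bit 0 → (0xdb70>>0)&0x3 = 0x0
tag:4 @ bit 2 → (0xdb70>>2)&0xf = 0xc
type:2 @ bit 6 → (0xdb70>>6)&0x3 = 0x1
prio:3 @ bit 8 → (0xdb70>>8)&0x7 = 0x3  ←
rsvd:4 @ bit 11 → (0xdb70>>11)&0xf = 0xb
lvl:1 @ bit 15 → (0xdb70>>15)&0x1 = 0x1

3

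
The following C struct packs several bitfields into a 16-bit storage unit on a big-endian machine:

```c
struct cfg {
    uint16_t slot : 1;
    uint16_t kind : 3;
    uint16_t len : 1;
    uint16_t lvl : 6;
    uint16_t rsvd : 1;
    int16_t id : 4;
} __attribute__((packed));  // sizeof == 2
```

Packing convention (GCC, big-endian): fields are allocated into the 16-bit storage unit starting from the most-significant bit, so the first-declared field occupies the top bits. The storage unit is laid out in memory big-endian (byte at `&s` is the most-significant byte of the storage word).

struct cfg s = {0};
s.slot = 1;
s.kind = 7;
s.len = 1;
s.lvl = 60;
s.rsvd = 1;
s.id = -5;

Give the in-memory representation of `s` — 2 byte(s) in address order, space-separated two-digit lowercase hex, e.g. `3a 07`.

slot:1 = 1 → 0x1 << 15 → word 0x8000
kind:3 = 7 → 0x7 << 12 → word 0xf000
len:1 = 1 → 0x1 << 11 → word 0xf800
lvl:6 = 60 → 0x3c << 5 → word 0xff80
rsvd:1 = 1 → 0x1 << 4 → word 0xff90
id:4 = -5 → 0xb << 0 → word 0xff9b
word = 0xff9b → big-endian bytes:
  [0]=0xff  [1]=0x9b

ff 9b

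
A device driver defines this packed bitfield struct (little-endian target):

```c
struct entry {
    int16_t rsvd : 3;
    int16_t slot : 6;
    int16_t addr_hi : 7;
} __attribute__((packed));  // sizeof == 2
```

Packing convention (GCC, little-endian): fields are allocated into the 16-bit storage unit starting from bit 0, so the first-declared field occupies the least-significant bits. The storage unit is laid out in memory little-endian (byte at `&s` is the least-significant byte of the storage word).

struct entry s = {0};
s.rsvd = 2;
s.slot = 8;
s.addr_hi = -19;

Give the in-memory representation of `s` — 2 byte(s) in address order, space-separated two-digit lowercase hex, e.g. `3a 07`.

rsvd:3 = 2 → 0x2 << 0 → word 0x0002
slot:6 = 8 → 0x8 << 3 → word 0x0042
addr_hi:7 = -19 → 0x6d << 9 → word 0xda42
word = 0xda42 → little-endian bytes:
  [0]=0x42  [1]=0xda

42 da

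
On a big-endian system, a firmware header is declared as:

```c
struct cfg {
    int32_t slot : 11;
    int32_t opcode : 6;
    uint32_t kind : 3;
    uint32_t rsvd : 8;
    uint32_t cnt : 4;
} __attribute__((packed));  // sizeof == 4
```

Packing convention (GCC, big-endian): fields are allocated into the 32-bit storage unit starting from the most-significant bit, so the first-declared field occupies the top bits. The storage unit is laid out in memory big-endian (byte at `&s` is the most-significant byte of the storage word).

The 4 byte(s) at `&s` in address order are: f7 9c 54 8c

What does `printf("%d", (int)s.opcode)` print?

[0]=0xf7 [1]=0x9c [2]=0x54 [3]=0x8c (big-endian) → word 0xf79c548c
slot [21+:11] = (word>>21) & 0x7ff = 1980
opcode [15+:6] = (word>>15) & 0x3f = 56  ←
kind [12+:3] = (word>>12) & 0x7 = 5
rsvd [4+:8] = (word>>4) & 0xff = 72
cnt [0+:4] = (word>>0) & 0xf = 12
opcode signed 6b, MSB=1: 56 - 64 = -8

-8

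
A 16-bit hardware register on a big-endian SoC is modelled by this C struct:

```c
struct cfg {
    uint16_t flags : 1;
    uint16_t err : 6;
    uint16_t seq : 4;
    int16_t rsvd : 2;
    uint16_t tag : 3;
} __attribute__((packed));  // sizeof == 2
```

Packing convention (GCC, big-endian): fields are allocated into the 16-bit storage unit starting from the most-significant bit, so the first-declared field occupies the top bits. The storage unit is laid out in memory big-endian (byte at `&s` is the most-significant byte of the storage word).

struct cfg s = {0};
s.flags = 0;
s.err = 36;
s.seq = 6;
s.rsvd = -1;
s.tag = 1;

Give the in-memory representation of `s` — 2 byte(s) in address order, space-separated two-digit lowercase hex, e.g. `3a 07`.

48 d9

[15+:1] flags=0 & 0x1 = 0x0; word=0x0000
[9+:6] err=36 & 0x3f = 0x24; word=0x4800
[5+:4] seq=6 & 0xf = 0x6; word=0x48c0
[3+:2] rsvd=-1 & 0x3 = 0x3; word=0x48d8
[0+:3] tag=1 & 0x7 = 0x1; word=0x48d9
word = 0x48d9 → big-endian bytes:
  [0]=0x48  [1]=0xd9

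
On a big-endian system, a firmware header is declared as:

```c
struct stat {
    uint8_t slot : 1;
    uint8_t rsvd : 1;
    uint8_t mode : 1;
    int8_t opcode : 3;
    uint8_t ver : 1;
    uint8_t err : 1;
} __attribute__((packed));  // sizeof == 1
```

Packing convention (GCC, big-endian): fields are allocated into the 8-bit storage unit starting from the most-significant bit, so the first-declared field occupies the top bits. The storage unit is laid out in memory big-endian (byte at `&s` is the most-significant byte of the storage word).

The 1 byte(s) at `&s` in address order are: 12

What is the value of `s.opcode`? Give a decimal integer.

-4

[0]=0x12 (big-endian) → word 0x12
slot:1 @ bit 7 → (0x12>>7)&0x1 = 0x0
rsvd:1 @ bit 6 → (0x12>>6)&0x1 = 0x0
mode:1 @ bit 5 → (0x12>>5)&0x1 = 0x0
opcode:3 @ bit 2 → (0x12>>2)&0x7 = 0x4  ←
ver:1 @ bit 1 → (0x12>>1)&0x1 = 0x1
err:1 @ bit 0 → (0x12>>0)&0x1 = 0x0
opcode signed 3b, MSB=1: 4 - 8 = -4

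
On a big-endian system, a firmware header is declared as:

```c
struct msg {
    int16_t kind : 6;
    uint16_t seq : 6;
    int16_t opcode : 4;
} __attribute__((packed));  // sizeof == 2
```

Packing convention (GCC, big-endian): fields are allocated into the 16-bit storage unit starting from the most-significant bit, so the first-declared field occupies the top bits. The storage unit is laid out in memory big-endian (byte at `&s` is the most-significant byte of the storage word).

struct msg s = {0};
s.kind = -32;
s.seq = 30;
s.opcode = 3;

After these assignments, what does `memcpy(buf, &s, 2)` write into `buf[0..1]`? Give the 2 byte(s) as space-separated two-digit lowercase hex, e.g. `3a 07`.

kind (6b) val=-32 bits=0x20 at bit 10: 0x8000
seq (6b) val=30 bits=0x1e at bit 4: 0x81e0
opcode (4b) val=3 bits=0x3 at bit 0: 0x81e3
word = 0x81e3 → big-endian bytes:
  [0]=0x81  [1]=0xe3

81 e3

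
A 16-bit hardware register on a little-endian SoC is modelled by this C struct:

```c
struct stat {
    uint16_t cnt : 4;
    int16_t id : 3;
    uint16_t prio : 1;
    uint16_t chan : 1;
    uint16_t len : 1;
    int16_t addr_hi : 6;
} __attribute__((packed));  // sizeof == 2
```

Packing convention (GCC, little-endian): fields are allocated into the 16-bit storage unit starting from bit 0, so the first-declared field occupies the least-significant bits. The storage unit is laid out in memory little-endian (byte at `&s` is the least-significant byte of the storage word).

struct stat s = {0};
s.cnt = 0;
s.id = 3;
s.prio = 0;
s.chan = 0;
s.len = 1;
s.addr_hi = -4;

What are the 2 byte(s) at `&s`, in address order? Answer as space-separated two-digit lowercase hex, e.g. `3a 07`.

[0+:4] cnt=0 & 0xf = 0x0; word=0x0000
[4+:3] id=3 & 0x7 = 0x3; word=0x0030
[7+:1] prio=0 & 0x1 = 0x0; word=0x0030
[8+:1] chan=0 & 0x1 = 0x0; word=0x0030
[9+:1] len=1 & 0x1 = 0x1; word=0x0230
[10+:6] addr_hi=-4 & 0x3f = 0x3c; word=0xf230
word = 0xf230 → little-endian bytes:
  [0]=0x30  [1]=0xf2

30 f2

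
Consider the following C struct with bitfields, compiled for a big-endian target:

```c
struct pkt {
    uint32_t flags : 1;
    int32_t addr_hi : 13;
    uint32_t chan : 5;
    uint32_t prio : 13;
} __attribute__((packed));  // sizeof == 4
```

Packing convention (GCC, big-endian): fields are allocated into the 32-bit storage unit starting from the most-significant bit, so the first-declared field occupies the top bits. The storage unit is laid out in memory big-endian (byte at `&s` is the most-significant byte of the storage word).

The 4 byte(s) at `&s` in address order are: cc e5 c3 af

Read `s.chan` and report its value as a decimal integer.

[0]=0xcc [1]=0xe5 [2]=0xc3 [3]=0xaf (big-endian) → word 0xcce5c3af
flags:1 @ bit 31 → (0xcce5c3af>>31)&0x1 = 0x1
addr_hi:13 @ bit 18 → (0xcce5c3af>>18)&0x1fff = 0x1339
chan:5 @ bit 13 → (0xcce5c3af>>13)&0x1f = 0xe  ←
prio:13 @ bit 0 → (0xcce5c3af>>0)&0x1fff = 0x3af

14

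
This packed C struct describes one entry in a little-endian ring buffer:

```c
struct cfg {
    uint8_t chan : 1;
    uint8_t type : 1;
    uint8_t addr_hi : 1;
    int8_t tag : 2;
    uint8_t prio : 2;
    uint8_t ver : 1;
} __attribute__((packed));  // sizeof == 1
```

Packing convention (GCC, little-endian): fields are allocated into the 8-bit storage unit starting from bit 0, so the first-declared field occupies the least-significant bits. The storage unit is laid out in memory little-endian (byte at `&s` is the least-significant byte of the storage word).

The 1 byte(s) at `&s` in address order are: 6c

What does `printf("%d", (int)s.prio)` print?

[0]=0x6c (little-endian) → word 0x6c
chan:1 @ bit 0 → (0x6c>>0)&0x1 = 0x0
type:1 @ bit 1 → (0x6c>>1)&0x1 = 0x0
addr_hi:1 @ bit 2 → (0x6c>>2)&0x1 = 0x1
tag:2 @ bit 3 → (0x6c>>3)&0x3 = 0x1
prio:2 @ bit 5 → (0x6c>>5)&0x3 = 0x3  ←
ver:1 @ bit 7 → (0x6c>>7)&0x1 = 0x0

3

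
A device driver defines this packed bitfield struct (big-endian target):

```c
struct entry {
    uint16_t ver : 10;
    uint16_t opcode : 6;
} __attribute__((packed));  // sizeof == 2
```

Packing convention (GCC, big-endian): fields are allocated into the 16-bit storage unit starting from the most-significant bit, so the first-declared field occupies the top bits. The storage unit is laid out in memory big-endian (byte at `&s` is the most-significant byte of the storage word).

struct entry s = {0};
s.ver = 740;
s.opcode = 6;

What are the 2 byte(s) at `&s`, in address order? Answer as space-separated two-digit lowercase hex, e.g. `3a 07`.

ver (10b) val=740 bits=0x2e4 at bit 6: 0xb900
opcode (6b) val=6 bits=0x6 at bit 0: 0xb906
word = 0xb906 → big-endian bytes:
  [0]=0xb9  [1]=0x06

b9 06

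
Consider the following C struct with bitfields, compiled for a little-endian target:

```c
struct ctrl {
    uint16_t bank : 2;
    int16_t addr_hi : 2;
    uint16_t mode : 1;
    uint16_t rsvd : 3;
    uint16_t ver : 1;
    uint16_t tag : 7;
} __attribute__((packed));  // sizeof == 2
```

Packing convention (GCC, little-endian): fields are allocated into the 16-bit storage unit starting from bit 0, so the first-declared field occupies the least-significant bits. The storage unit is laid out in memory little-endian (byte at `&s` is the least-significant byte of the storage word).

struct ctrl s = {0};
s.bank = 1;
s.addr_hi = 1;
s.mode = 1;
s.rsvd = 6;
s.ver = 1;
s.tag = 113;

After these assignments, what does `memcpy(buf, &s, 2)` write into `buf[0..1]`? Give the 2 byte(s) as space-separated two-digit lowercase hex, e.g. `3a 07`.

d5 e3

[0+:2] bank=1 & 0x3 = 0x1; word=0x0001
[2+:2] addr_hi=1 & 0x3 = 0x1; word=0x0005
[4+:1] mode=1 & 0x1 = 0x1; word=0x0015
[5+:3] rsvd=6 & 0x7 = 0x6; word=0x00d5
[8+:1] ver=1 & 0x1 = 0x1; word=0x01d5
[9+:7] tag=113 & 0x7f = 0x71; word=0xe3d5
word = 0xe3d5 → little-endian bytes:
  [0]=0xd5  [1]=0xe3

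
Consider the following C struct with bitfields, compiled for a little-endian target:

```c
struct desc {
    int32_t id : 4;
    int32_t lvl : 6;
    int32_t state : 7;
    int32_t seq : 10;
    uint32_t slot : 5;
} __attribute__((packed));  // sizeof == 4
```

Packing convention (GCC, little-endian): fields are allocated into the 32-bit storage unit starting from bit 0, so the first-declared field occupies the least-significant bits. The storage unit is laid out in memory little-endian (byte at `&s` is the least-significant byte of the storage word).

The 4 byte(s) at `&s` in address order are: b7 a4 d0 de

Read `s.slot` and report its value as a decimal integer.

27

[0]=0xb7 [1]=0xa4 [2]=0xd0 [3]=0xde (little-endian) → word 0xded0a4b7
id:4 @ bit 0 → (0xded0a4b7>>0)&0xf = 0x7
lvl:6 @ bit 4 → (0xded0a4b7>>4)&0x3f = 0xb
state:7 @ bit 10 → (0xded0a4b7>>10)&0x7f = 0x29
seq:10 @ bit 17 → (0xded0a4b7>>17)&0x3ff = 0x368
slot:5 @ bit 27 → (0xded0a4b7>>27)&0x1f = 0x1b  ←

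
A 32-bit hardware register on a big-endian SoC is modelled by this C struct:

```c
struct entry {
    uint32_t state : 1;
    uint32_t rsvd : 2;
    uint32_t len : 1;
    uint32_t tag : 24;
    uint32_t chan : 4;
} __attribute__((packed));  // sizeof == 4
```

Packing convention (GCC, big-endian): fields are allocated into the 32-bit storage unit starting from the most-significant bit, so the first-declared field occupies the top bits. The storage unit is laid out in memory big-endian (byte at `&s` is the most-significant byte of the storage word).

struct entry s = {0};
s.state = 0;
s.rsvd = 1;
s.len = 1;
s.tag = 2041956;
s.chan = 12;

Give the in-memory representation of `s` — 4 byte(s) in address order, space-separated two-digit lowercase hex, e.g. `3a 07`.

[31+:1] state=0 & 0x1 = 0x0; word=0x00000000
[29+:2] rsvd=1 & 0x3 = 0x1; word=0x20000000
[28+:1] len=1 & 0x1 = 0x1; word=0x30000000
[4+:24] tag=2041956 & 0xffffff = 0x1f2864; word=0x31f28640
[0+:4] chan=12 & 0xf = 0xc; word=0x31f2864c
word = 0x31f2864c → big-endian bytes:
  [0]=0x31  [1]=0xf2  [2]=0x86  [3]=0x4c

31 f2 86 4c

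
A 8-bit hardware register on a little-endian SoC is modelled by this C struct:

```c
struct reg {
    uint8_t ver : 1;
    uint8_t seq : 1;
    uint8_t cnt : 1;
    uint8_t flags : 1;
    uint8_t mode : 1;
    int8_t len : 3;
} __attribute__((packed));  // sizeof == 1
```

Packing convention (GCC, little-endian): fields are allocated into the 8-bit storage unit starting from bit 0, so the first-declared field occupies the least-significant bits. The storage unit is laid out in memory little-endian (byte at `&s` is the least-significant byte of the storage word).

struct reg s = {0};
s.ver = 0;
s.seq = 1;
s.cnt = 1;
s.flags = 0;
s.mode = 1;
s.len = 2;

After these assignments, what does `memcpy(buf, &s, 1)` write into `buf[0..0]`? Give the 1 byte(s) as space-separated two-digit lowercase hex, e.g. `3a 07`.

56

ver:1 = 0 → 0x0 << 0 → word 0x00
seq:1 = 1 → 0x1 << 1 → word 0x02
cnt:1 = 1 → 0x1 << 2 → word 0x06
flags:1 = 0 → 0x0 << 3 → word 0x06
mode:1 = 1 → 0x1 << 4 → word 0x16
len:3 = 2 → 0x2 << 5 → word 0x56
word = 0x56 → little-endian bytes:
  [0]=0x56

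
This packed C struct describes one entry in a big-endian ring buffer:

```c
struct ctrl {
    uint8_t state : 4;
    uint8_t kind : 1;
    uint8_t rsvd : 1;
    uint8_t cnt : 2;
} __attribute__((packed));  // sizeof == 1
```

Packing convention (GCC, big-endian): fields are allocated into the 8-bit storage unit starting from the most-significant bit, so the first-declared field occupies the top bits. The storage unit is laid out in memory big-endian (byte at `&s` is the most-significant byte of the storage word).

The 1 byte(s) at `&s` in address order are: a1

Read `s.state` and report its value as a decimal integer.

10

[0]=0xa1 (big-endian) → word 0xa1
state [4+:4] = (word>>4) & 0xf = 10  ←
kind [3+:1] = (word>>3) & 0x1 = 0
rsvd [2+:1] = (word>>2) & 0x1 = 0
cnt [0+:2] = (word>>0) & 0x3 = 1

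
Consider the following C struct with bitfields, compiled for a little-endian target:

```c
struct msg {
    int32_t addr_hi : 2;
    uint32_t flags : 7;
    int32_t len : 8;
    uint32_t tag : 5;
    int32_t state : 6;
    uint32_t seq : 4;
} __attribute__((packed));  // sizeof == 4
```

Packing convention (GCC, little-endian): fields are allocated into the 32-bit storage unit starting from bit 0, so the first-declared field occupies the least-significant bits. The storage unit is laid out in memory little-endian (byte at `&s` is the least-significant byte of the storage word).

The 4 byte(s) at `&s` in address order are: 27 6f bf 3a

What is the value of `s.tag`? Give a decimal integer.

31

[0]=0x27 [1]=0x6f [2]=0xbf [3]=0x3a (little-endian) → word 0x3abf6f27
addr_hi [0+:2] = (word>>0) & 0x3 = 3
flags [2+:7] = (word>>2) & 0x7f = 73
len [9+:8] = (word>>9) & 0xff = 183
tag [17+:5] = (word>>17) & 0x1f = 31  ←
state [22+:6] = (word>>22) & 0x3f = 42
seq [28+:4] = (word>>28) & 0xf = 3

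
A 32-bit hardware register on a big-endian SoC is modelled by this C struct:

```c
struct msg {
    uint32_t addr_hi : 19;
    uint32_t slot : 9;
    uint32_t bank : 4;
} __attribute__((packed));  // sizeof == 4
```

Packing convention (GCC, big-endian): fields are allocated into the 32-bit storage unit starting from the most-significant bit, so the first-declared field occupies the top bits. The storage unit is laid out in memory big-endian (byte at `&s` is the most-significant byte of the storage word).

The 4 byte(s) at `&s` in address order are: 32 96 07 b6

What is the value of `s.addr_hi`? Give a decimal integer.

[0]=0x32 [1]=0x96 [2]=0x07 [3]=0xb6 (big-endian) → word 0x329607b6
addr_hi [13+:19] = (word>>13) & 0x7ffff = 103600  ←
slot [4+:9] = (word>>4) & 0x1ff = 123
bank [0+:4] = (word>>0) & 0xf = 6

103600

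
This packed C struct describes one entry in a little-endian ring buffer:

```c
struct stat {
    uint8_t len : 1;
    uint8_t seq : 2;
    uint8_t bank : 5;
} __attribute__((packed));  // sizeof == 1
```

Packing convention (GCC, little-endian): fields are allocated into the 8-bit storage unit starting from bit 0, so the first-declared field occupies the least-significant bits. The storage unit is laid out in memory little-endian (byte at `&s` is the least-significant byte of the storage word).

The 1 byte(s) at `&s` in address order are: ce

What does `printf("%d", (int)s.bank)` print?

25

[0]=0xce (little-endian) → word 0xce
len [0+:1] = (word>>0) & 0x1 = 0
seq [1+:2] = (word>>1) & 0x3 = 3
bank [3+:5] = (word>>3) & 0x1f = 25  ←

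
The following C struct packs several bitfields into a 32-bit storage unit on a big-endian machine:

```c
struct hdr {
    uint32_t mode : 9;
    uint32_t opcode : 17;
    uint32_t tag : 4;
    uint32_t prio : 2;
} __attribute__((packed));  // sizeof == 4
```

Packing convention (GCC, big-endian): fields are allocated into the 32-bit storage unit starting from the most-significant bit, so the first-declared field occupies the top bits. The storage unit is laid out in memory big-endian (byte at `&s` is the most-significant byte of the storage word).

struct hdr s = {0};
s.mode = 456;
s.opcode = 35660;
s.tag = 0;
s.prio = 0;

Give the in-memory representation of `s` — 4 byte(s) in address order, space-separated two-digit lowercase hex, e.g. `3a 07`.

e4 22 d3 00

[23+:9] mode=456 & 0x1ff = 0x1c8; word=0xe4000000
[6+:17] opcode=35660 & 0x1ffff = 0x8b4c; word=0xe422d300
[2+:4] tag=0 & 0xf = 0x0; word=0xe422d300
[0+:2] prio=0 & 0x3 = 0x0; word=0xe422d300
word = 0xe422d300 → big-endian bytes:
  [0]=0xe4  [1]=0x22  [2]=0xd3  [3]=0x00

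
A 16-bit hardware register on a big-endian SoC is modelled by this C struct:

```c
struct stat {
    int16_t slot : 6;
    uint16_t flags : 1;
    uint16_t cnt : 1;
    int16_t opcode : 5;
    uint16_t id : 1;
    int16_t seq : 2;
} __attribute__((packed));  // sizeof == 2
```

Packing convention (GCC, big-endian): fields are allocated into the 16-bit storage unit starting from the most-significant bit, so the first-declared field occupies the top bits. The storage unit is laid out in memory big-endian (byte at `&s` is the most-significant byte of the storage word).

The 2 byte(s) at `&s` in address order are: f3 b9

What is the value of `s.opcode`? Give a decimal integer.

[0]=0xf3 [1]=0xb9 (big-endian) → word 0xf3b9
slot:6 @ bit 10 → (0xf3b9>>10)&0x3f = 0x3c
flags:1 @ bit 9 → (0xf3b9>>9)&0x1 = 0x1
cnt:1 @ bit 8 → (0xf3b9>>8)&0x1 = 0x1
opcode:5 @ bit 3 → (0xf3b9>>3)&0x1f = 0x17  ←
id:1 @ bit 2 → (0xf3b9>>2)&0x1 = 0x0
seq:2 @ bit 0 → (0xf3b9>>0)&0x3 = 0x1
opcode signed 5b, MSB=1: 23 - 32 = -9

-9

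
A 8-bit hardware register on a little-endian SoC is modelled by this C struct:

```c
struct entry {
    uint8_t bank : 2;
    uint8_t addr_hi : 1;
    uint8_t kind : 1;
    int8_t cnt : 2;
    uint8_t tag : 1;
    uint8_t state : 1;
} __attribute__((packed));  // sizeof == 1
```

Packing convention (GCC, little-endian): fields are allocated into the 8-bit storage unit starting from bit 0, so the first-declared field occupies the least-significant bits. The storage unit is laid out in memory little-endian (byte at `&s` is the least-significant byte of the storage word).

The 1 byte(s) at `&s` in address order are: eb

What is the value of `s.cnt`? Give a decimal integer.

-2

[0]=0xeb (little-endian) → word 0xeb
bank:2 @ bit 0 → (0xeb>>0)&0x3 = 0x3
addr_hi:1 @ bit 2 → (0xeb>>2)&0x1 = 0x0
kind:1 @ bit 3 → (0xeb>>3)&0x1 = 0x1
cnt:2 @ bit 4 → (0xeb>>4)&0x3 = 0x2  ←
tag:1 @ bit 6 → (0xeb>>6)&0x1 = 0x1
state:1 @ bit 7 → (0xeb>>7)&0x1 = 0x1
cnt signed 2b, MSB=1: 2 - 4 = -2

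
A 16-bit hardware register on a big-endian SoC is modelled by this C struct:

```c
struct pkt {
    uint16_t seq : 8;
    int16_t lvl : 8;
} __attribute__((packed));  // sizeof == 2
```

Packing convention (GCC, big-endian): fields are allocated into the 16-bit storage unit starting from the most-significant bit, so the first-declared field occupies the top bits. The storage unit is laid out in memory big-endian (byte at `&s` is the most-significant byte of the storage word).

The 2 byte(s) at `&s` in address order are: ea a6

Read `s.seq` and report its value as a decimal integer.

[0]=0xea [1]=0xa6 (big-endian) → word 0xeaa6
seq:8 @ bit 8 → (0xeaa6>>8)&0xff = 0xea  ←
lvl:8 @ bit 0 → (0xeaa6>>0)&0xff = 0xa6

234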